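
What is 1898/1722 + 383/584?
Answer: 883979/502824 ≈ 1.7580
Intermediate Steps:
1898/1722 + 383/584 = 1898*(1/1722) + 383*(1/584) = 949/861 + 383/584 = 883979/502824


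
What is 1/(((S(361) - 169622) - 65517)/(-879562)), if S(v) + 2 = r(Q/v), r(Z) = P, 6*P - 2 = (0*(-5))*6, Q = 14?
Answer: 1319343/352711 ≈ 3.7406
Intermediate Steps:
P = ⅓ (P = ⅓ + ((0*(-5))*6)/6 = ⅓ + (0*6)/6 = ⅓ + (⅙)*0 = ⅓ + 0 = ⅓ ≈ 0.33333)
r(Z) = ⅓
S(v) = -5/3 (S(v) = -2 + ⅓ = -5/3)
1/(((S(361) - 169622) - 65517)/(-879562)) = 1/(((-5/3 - 169622) - 65517)/(-879562)) = 1/((-508871/3 - 65517)*(-1/879562)) = 1/(-705422/3*(-1/879562)) = 1/(352711/1319343) = 1319343/352711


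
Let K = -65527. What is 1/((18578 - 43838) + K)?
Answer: -1/90787 ≈ -1.1015e-5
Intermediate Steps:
1/((18578 - 43838) + K) = 1/((18578 - 43838) - 65527) = 1/(-25260 - 65527) = 1/(-90787) = -1/90787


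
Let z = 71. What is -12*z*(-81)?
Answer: 69012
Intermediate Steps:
-12*z*(-81) = -12*71*(-81) = -852*(-81) = 69012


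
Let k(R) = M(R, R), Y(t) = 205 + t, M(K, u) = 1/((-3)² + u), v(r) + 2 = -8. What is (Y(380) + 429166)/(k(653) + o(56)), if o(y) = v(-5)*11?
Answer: -9810178/2511 ≈ -3906.9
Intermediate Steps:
v(r) = -10 (v(r) = -2 - 8 = -10)
M(K, u) = 1/(9 + u)
k(R) = 1/(9 + R)
o(y) = -110 (o(y) = -10*11 = -110)
(Y(380) + 429166)/(k(653) + o(56)) = ((205 + 380) + 429166)/(1/(9 + 653) - 110) = (585 + 429166)/(1/662 - 110) = 429751/(1/662 - 110) = 429751/(-72819/662) = 429751*(-662/72819) = -9810178/2511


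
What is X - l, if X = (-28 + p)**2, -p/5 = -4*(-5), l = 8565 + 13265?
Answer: -5446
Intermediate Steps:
l = 21830
p = -100 (p = -(-20)*(-5) = -5*20 = -100)
X = 16384 (X = (-28 - 100)**2 = (-128)**2 = 16384)
X - l = 16384 - 1*21830 = 16384 - 21830 = -5446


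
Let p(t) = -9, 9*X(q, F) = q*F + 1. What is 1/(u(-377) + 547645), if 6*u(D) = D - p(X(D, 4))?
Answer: 3/1642751 ≈ 1.8262e-6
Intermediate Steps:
X(q, F) = 1/9 + F*q/9 (X(q, F) = (q*F + 1)/9 = (F*q + 1)/9 = (1 + F*q)/9 = 1/9 + F*q/9)
u(D) = 3/2 + D/6 (u(D) = (D - 1*(-9))/6 = (D + 9)/6 = (9 + D)/6 = 3/2 + D/6)
1/(u(-377) + 547645) = 1/((3/2 + (1/6)*(-377)) + 547645) = 1/((3/2 - 377/6) + 547645) = 1/(-184/3 + 547645) = 1/(1642751/3) = 3/1642751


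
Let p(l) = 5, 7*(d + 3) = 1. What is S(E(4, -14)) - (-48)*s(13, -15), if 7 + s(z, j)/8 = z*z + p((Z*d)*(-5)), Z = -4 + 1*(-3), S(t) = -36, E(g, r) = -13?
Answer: 64092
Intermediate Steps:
d = -20/7 (d = -3 + (1/7)*1 = -3 + 1/7 = -20/7 ≈ -2.8571)
Z = -7 (Z = -4 - 3 = -7)
s(z, j) = -16 + 8*z**2 (s(z, j) = -56 + 8*(z*z + 5) = -56 + 8*(z**2 + 5) = -56 + 8*(5 + z**2) = -56 + (40 + 8*z**2) = -16 + 8*z**2)
S(E(4, -14)) - (-48)*s(13, -15) = -36 - (-48)*(-16 + 8*13**2) = -36 - (-48)*(-16 + 8*169) = -36 - (-48)*(-16 + 1352) = -36 - (-48)*1336 = -36 - 1*(-64128) = -36 + 64128 = 64092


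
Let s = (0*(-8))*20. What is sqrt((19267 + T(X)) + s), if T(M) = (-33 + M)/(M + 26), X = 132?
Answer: sqrt(480997030)/158 ≈ 138.81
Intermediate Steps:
T(M) = (-33 + M)/(26 + M)
s = 0 (s = 0*20 = 0)
sqrt((19267 + T(X)) + s) = sqrt((19267 + (-33 + 132)/(26 + 132)) + 0) = sqrt((19267 + 99/158) + 0) = sqrt(3044285/158 + 0) = sqrt(3044285/158) = sqrt(480997030)/158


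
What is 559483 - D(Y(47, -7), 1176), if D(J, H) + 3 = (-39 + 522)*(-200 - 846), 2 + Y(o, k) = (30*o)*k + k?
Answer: 1064704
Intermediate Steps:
Y(o, k) = -2 + k + 30*k*o (Y(o, k) = -2 + ((30*o)*k + k) = -2 + (30*k*o + k) = -2 + (k + 30*k*o) = -2 + k + 30*k*o)
D(J, H) = -505221 (D(J, H) = -3 + (-39 + 522)*(-200 - 846) = -3 + 483*(-1046) = -3 - 505218 = -505221)
559483 - D(Y(47, -7), 1176) = 559483 - 1*(-505221) = 559483 + 505221 = 1064704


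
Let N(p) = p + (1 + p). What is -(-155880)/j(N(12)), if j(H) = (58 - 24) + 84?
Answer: 77940/59 ≈ 1321.0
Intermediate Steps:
N(p) = 1 + 2*p
j(H) = 118 (j(H) = 34 + 84 = 118)
-(-155880)/j(N(12)) = -(-155880)/118 = -5*(-15588/59) = 77940/59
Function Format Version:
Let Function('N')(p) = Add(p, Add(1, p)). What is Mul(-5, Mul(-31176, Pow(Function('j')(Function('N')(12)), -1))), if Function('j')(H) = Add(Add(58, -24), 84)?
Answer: Rational(77940, 59) ≈ 1321.0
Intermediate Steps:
Function('N')(p) = Add(1, Mul(2, p))
Function('j')(H) = 118 (Function('j')(H) = Add(34, 84) = 118)
Mul(-5, Mul(-31176, Pow(Function('j')(Function('N')(12)), -1))) = Mul(-5, Mul(-31176, Pow(118, -1))) = Mul(-5, Mul(-31176, Rational(1, 118))) = Mul(-5, Rational(-15588, 59)) = Rational(77940, 59)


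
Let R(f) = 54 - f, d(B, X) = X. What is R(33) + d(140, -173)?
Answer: -152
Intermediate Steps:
R(33) + d(140, -173) = (54 - 1*33) - 173 = (54 - 33) - 173 = 21 - 173 = -152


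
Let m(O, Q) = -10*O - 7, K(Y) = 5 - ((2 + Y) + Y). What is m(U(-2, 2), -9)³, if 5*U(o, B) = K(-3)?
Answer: -15625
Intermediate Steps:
K(Y) = 3 - 2*Y (K(Y) = 5 - (2 + 2*Y) = 5 + (-2 - 2*Y) = 3 - 2*Y)
U(o, B) = 9/5 (U(o, B) = (3 - 2*(-3))/5 = (3 + 6)/5 = (⅕)*9 = 9/5)
m(O, Q) = -7 - 10*O
m(U(-2, 2), -9)³ = (-7 - 10*9/5)³ = (-7 - 18)³ = (-25)³ = -15625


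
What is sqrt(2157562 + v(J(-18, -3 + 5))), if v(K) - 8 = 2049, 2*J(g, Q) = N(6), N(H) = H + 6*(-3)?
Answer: sqrt(2159619) ≈ 1469.6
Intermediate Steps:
N(H) = -18 + H (N(H) = H - 18 = -18 + H)
J(g, Q) = -6 (J(g, Q) = (-18 + 6)/2 = (1/2)*(-12) = -6)
v(K) = 2057 (v(K) = 8 + 2049 = 2057)
sqrt(2157562 + v(J(-18, -3 + 5))) = sqrt(2157562 + 2057) = sqrt(2159619)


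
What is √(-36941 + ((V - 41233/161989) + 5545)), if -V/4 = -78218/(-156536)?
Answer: 2*I*√78861500427106157589195/3169638763 ≈ 177.2*I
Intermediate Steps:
V = -39109/19567 (V = -(-312872)/(-156536) = -(-312872)*(-1)/156536 = -4*39109/78268 = -39109/19567 ≈ -1.9987)
√(-36941 + ((V - 41233/161989) + 5545)) = √(-36941 + ((-39109/19567 - 41233/161989) + 5545)) = √(-36941 + (-7142033912/3169638763 + 5545)) = √(-36941 + 17568504906923/3169638763) = √(-99521120637060/3169638763) = 2*I*√78861500427106157589195/3169638763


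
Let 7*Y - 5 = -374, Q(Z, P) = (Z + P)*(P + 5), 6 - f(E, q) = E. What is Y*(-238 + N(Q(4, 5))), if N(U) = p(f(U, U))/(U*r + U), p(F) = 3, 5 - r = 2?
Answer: 3512757/280 ≈ 12546.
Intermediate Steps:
r = 3 (r = 5 - 1*2 = 5 - 2 = 3)
f(E, q) = 6 - E
Q(Z, P) = (5 + P)*(P + Z) (Q(Z, P) = (P + Z)*(5 + P) = (5 + P)*(P + Z))
N(U) = 3/(4*U) (N(U) = 3/(U*3 + U) = 3/(3*U + U) = 3/((4*U)) = 3*(1/(4*U)) = 3/(4*U))
Y = -369/7 (Y = 5/7 + (1/7)*(-374) = 5/7 - 374/7 = -369/7 ≈ -52.714)
Y*(-238 + N(Q(4, 5))) = -369*(-238 + 3/(4*(5**2 + 5*5 + 5*4 + 5*4)))/7 = -369*(-238 + 3/(4*(25 + 25 + 20 + 20)))/7 = -369*(-238 + (3/4)/90)/7 = -369*(-238 + (3/4)*(1/90))/7 = -369*(-238 + 1/120)/7 = -369/7*(-28559/120) = 3512757/280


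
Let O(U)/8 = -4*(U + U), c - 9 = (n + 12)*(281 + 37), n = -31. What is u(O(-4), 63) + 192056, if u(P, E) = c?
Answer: 186023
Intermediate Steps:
c = -6033 (c = 9 + (-31 + 12)*(281 + 37) = 9 - 19*318 = 9 - 6042 = -6033)
O(U) = -64*U (O(U) = 8*(-4*(U + U)) = 8*(-8*U) = -64*U)
u(P, E) = -6033
u(O(-4), 63) + 192056 = -6033 + 192056 = 186023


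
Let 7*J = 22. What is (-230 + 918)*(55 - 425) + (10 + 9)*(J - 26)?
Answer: -1784960/7 ≈ -2.5499e+5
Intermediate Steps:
J = 22/7 (J = (1/7)*22 = 22/7 ≈ 3.1429)
(-230 + 918)*(55 - 425) + (10 + 9)*(J - 26) = (-230 + 918)*(55 - 425) + (10 + 9)*(22/7 - 26) = 688*(-370) + 19*(-160/7) = -254560 - 3040/7 = -1784960/7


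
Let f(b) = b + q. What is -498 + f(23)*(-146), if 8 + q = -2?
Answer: -2396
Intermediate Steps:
q = -10 (q = -8 - 2 = -10)
f(b) = -10 + b (f(b) = b - 10 = -10 + b)
-498 + f(23)*(-146) = -498 + (-10 + 23)*(-146) = -498 + 13*(-146) = -498 - 1898 = -2396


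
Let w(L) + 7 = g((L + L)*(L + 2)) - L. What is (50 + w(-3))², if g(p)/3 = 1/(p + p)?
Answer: 34225/16 ≈ 2139.1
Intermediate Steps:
g(p) = 3/(2*p) (g(p) = 3/(p + p) = 3/((2*p)) = 3*(1/(2*p)) = 3/(2*p))
w(L) = -7 - L + 3/(4*L*(2 + L)) (w(L) = -7 + (3/(2*(((L + L)*(L + 2)))) - L) = -7 + (3/(2*(((2*L)*(2 + L)))) - L) = -7 + (3/(2*((2*L*(2 + L)))) - L) = -7 + (3*(1/(2*L*(2 + L)))/2 - L) = -7 + (3/(4*L*(2 + L)) - L) = -7 + (-L + 3/(4*L*(2 + L))) = -7 - L + 3/(4*L*(2 + L)))
(50 + w(-3))² = (50 + (¾ - 1*(-3)*(2 - 3)*(7 - 3))/((-3)*(2 - 3)))² = (50 - ⅓*(¾ - 1*(-3)*(-1)*4)/(-1))² = (50 - ⅓*(-1)*(¾ - 12))² = (50 - ⅓*(-1)*(-45/4))² = (50 - 15/4)² = (185/4)² = 34225/16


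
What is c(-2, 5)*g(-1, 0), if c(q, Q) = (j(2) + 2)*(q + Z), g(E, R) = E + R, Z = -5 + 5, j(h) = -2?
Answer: 0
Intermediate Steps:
Z = 0
c(q, Q) = 0 (c(q, Q) = (-2 + 2)*(q + 0) = 0*q = 0)
c(-2, 5)*g(-1, 0) = 0*(-1 + 0) = 0*(-1) = 0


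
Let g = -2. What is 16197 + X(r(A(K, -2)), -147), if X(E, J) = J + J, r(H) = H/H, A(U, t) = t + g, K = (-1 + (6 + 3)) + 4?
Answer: 15903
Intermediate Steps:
K = 12 (K = (-1 + 9) + 4 = 8 + 4 = 12)
A(U, t) = -2 + t (A(U, t) = t - 2 = -2 + t)
r(H) = 1
X(E, J) = 2*J
16197 + X(r(A(K, -2)), -147) = 16197 + 2*(-147) = 16197 - 294 = 15903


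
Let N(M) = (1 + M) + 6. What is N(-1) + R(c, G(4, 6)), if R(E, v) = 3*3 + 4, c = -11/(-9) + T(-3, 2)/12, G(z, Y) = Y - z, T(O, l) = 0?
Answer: 19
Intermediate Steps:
c = 11/9 (c = -11/(-9) + 0/12 = -11*(-⅑) + 0*(1/12) = 11/9 + 0 = 11/9 ≈ 1.2222)
N(M) = 7 + M
R(E, v) = 13 (R(E, v) = 9 + 4 = 13)
N(-1) + R(c, G(4, 6)) = (7 - 1) + 13 = 6 + 13 = 19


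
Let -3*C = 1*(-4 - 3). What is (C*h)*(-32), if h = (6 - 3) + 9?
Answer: -896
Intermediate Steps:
h = 12 (h = 3 + 9 = 12)
C = 7/3 (C = -(-4 - 3)/3 = -(-7)/3 = -⅓*(-7) = 7/3 ≈ 2.3333)
(C*h)*(-32) = ((7/3)*12)*(-32) = 28*(-32) = -896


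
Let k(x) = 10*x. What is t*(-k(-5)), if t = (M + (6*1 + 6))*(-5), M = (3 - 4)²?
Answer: -3250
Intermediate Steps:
M = 1 (M = (-1)² = 1)
t = -65 (t = (1 + (6*1 + 6))*(-5) = (1 + (6 + 6))*(-5) = (1 + 12)*(-5) = 13*(-5) = -65)
t*(-k(-5)) = -(-65)*10*(-5) = -(-65)*(-50) = -65*50 = -3250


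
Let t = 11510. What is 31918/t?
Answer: 15959/5755 ≈ 2.7731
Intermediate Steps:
31918/t = 31918/11510 = 31918*(1/11510) = 15959/5755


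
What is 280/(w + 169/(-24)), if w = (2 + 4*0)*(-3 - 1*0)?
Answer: -6720/313 ≈ -21.470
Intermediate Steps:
w = -6 (w = (2 + 0)*(-3 + 0) = 2*(-3) = -6)
280/(w + 169/(-24)) = 280/(-6 + 169/(-24)) = 280/(-6 + 169*(-1/24)) = 280/(-6 - 169/24) = 280/(-313/24) = -24/313*280 = -6720/313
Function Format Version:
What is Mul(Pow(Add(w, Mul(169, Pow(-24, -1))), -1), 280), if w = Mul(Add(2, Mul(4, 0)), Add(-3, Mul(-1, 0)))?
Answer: Rational(-6720, 313) ≈ -21.470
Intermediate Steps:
w = -6 (w = Mul(Add(2, 0), Add(-3, 0)) = Mul(2, -3) = -6)
Mul(Pow(Add(w, Mul(169, Pow(-24, -1))), -1), 280) = Mul(Pow(Add(-6, Mul(169, Pow(-24, -1))), -1), 280) = Mul(Pow(Add(-6, Mul(169, Rational(-1, 24))), -1), 280) = Mul(Pow(Add(-6, Rational(-169, 24)), -1), 280) = Mul(Pow(Rational(-313, 24), -1), 280) = Mul(Rational(-24, 313), 280) = Rational(-6720, 313)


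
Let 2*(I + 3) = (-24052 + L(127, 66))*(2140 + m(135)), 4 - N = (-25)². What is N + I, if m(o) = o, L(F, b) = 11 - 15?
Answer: -27364324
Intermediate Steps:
L(F, b) = -4
N = -621 (N = 4 - 1*(-25)² = 4 - 1*625 = 4 - 625 = -621)
I = -27363703 (I = -3 + ((-24052 - 4)*(2140 + 135))/2 = -3 + (-24056*2275)/2 = -3 + (½)*(-54727400) = -3 - 27363700 = -27363703)
N + I = -621 - 27363703 = -27364324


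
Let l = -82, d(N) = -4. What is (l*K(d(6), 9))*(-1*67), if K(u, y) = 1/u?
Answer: -2747/2 ≈ -1373.5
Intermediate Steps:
(l*K(d(6), 9))*(-1*67) = (-82/(-4))*(-1*67) = -82*(-¼)*(-67) = (41/2)*(-67) = -2747/2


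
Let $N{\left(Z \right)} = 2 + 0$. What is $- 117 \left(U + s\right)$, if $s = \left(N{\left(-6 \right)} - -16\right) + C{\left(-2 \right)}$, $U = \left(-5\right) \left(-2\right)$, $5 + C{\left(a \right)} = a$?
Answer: $-2457$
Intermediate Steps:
$N{\left(Z \right)} = 2$
$C{\left(a \right)} = -5 + a$
$U = 10$
$s = 11$ ($s = \left(2 - -16\right) - 7 = \left(2 + 16\right) - 7 = 18 - 7 = 11$)
$- 117 \left(U + s\right) = - 117 \left(10 + 11\right) = \left(-117\right) 21 = -2457$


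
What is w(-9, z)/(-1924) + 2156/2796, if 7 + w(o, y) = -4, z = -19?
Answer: 1044725/1344876 ≈ 0.77682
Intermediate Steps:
w(o, y) = -11 (w(o, y) = -7 - 4 = -11)
w(-9, z)/(-1924) + 2156/2796 = -11/(-1924) + 2156/2796 = -11*(-1/1924) + 2156*(1/2796) = 11/1924 + 539/699 = 1044725/1344876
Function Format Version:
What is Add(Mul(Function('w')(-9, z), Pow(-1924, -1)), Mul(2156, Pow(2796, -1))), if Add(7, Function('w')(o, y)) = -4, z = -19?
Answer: Rational(1044725, 1344876) ≈ 0.77682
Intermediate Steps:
Function('w')(o, y) = -11 (Function('w')(o, y) = Add(-7, -4) = -11)
Add(Mul(Function('w')(-9, z), Pow(-1924, -1)), Mul(2156, Pow(2796, -1))) = Add(Mul(-11, Pow(-1924, -1)), Mul(2156, Pow(2796, -1))) = Add(Mul(-11, Rational(-1, 1924)), Mul(2156, Rational(1, 2796))) = Add(Rational(11, 1924), Rational(539, 699)) = Rational(1044725, 1344876)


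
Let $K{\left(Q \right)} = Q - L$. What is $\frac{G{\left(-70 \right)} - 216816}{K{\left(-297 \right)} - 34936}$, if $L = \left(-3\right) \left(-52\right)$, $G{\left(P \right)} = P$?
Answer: $\frac{216886}{35389} \approx 6.1286$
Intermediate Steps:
$L = 156$
$K{\left(Q \right)} = -156 + Q$ ($K{\left(Q \right)} = Q - 156 = -156 + Q$)
$\frac{G{\left(-70 \right)} - 216816}{K{\left(-297 \right)} - 34936} = \frac{-70 - 216816}{\left(-156 - 297\right) - 34936} = - \frac{216886}{-453 - 34936} = - \frac{216886}{-35389} = \left(-216886\right) \left(- \frac{1}{35389}\right) = \frac{216886}{35389}$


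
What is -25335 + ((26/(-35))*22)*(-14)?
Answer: -125531/5 ≈ -25106.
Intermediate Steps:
-25335 + ((26/(-35))*22)*(-14) = -25335 + ((26*(-1/35))*22)*(-14) = -25335 - 26/35*22*(-14) = -25335 - 572/35*(-14) = -25335 + 1144/5 = -125531/5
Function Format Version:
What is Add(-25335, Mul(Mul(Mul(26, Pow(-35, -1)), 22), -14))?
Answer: Rational(-125531, 5) ≈ -25106.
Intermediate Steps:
Add(-25335, Mul(Mul(Mul(26, Pow(-35, -1)), 22), -14)) = Add(-25335, Mul(Mul(Mul(26, Rational(-1, 35)), 22), -14)) = Add(-25335, Mul(Mul(Rational(-26, 35), 22), -14)) = Add(-25335, Mul(Rational(-572, 35), -14)) = Add(-25335, Rational(1144, 5)) = Rational(-125531, 5)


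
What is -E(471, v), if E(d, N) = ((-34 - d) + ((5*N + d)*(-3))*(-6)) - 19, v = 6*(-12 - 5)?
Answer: 1226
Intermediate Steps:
v = -102 (v = 6*(-17) = -102)
E(d, N) = -53 + 17*d + 90*N (E(d, N) = ((-34 - d) + ((d + 5*N)*(-3))*(-6)) - 19 = ((-34 - d) + (-15*N - 3*d)*(-6)) - 19 = ((-34 - d) + (18*d + 90*N)) - 19 = (-34 + 17*d + 90*N) - 19 = -53 + 17*d + 90*N)
-E(471, v) = -(-53 + 17*471 + 90*(-102)) = -(-53 + 8007 - 9180) = -1*(-1226) = 1226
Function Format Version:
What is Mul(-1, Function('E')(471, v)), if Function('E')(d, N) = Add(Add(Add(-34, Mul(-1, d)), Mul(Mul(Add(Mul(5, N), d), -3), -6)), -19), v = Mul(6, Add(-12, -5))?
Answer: 1226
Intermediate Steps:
v = -102 (v = Mul(6, -17) = -102)
Function('E')(d, N) = Add(-53, Mul(17, d), Mul(90, N)) (Function('E')(d, N) = Add(Add(Add(-34, Mul(-1, d)), Mul(Mul(Add(d, Mul(5, N)), -3), -6)), -19) = Add(Add(Add(-34, Mul(-1, d)), Mul(Add(Mul(-15, N), Mul(-3, d)), -6)), -19) = Add(Add(Add(-34, Mul(-1, d)), Add(Mul(18, d), Mul(90, N))), -19) = Add(Add(-34, Mul(17, d), Mul(90, N)), -19) = Add(-53, Mul(17, d), Mul(90, N)))
Mul(-1, Function('E')(471, v)) = Mul(-1, Add(-53, Mul(17, 471), Mul(90, -102))) = Mul(-1, Add(-53, 8007, -9180)) = Mul(-1, -1226) = 1226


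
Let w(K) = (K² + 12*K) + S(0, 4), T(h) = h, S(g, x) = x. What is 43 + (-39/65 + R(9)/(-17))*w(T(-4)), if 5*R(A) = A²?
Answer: 7351/85 ≈ 86.482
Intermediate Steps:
R(A) = A²/5
w(K) = 4 + K² + 12*K (w(K) = (K² + 12*K) + 4 = 4 + K² + 12*K)
43 + (-39/65 + R(9)/(-17))*w(T(-4)) = 43 + (-39/65 + ((⅕)*9²)/(-17))*(4 + (-4)² + 12*(-4)) = 43 + (-39*1/65 + ((⅕)*81)*(-1/17))*(4 + 16 - 48) = 43 + (-⅗ + (81/5)*(-1/17))*(-28) = 43 + (-⅗ - 81/85)*(-28) = 43 - 132/85*(-28) = 43 + 3696/85 = 7351/85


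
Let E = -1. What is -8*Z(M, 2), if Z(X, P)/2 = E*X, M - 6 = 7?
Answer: 208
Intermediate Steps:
M = 13 (M = 6 + 7 = 13)
Z(X, P) = -2*X (Z(X, P) = 2*(-X) = -2*X)
-8*Z(M, 2) = -(-16)*13 = -8*(-26) = 208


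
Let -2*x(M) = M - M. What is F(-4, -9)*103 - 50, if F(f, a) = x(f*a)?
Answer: -50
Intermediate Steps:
x(M) = 0 (x(M) = -(M - M)/2 = -1/2*0 = 0)
F(f, a) = 0
F(-4, -9)*103 - 50 = 0*103 - 50 = 0 - 50 = -50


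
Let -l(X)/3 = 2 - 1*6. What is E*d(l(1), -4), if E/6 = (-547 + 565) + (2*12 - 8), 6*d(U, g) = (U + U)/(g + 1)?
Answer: -272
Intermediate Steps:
l(X) = 12 (l(X) = -3*(2 - 1*6) = -3*(2 - 6) = -3*(-4) = 12)
d(U, g) = U/(3*(1 + g)) (d(U, g) = ((U + U)/(g + 1))/6 = ((2*U)/(1 + g))/6 = (2*U/(1 + g))/6 = U/(3*(1 + g)))
E = 204 (E = 6*((-547 + 565) + (2*12 - 8)) = 6*(18 + (24 - 8)) = 6*(18 + 16) = 6*34 = 204)
E*d(l(1), -4) = 204*((⅓)*12/(1 - 4)) = 204*((⅓)*12/(-3)) = 204*((⅓)*12*(-⅓)) = 204*(-4/3) = -272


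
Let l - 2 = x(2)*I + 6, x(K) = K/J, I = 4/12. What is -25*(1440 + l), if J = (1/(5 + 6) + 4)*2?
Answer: -977455/27 ≈ -36202.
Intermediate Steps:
I = ⅓ (I = 4*(1/12) = ⅓ ≈ 0.33333)
J = 90/11 (J = (1/11 + 4)*2 = (45/11)*2 = 90/11 ≈ 8.1818)
x(K) = 11*K/90 (x(K) = K/(90/11) = K*(11/90) = 11*K/90)
l = 1091/135 (l = 2 + (((11/90)*2)*(⅓) + 6) = 2 + ((11/45)*(⅓) + 6) = 2 + (11/135 + 6) = 2 + 821/135 = 1091/135 ≈ 8.0815)
-25*(1440 + l) = -25*(1440 + 1091/135) = -25*195491/135 = -977455/27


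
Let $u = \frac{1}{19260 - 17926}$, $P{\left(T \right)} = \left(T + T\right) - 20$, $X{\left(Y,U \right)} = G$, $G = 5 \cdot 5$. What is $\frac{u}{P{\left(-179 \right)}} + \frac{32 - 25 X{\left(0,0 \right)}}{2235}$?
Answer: $- \frac{99674557}{375667740} \approx -0.26533$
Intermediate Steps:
$G = 25$
$X{\left(Y,U \right)} = 25$
$P{\left(T \right)} = -20 + 2 T$ ($P{\left(T \right)} = 2 T - 20 = -20 + 2 T$)
$u = \frac{1}{1334}$ ($u = \frac{1}{19260 - 17926} = \frac{1}{1334} \approx 0.00074963$)
$\frac{u}{P{\left(-179 \right)}} + \frac{32 - 25 X{\left(0,0 \right)}}{2235} = \frac{1}{1334 \left(-20 + 2 \left(-179\right)\right)} + \frac{32 - 625}{2235} = \frac{1}{1334 \left(-20 - 358\right)} + \left(32 - 625\right) \frac{1}{2235} = \frac{1}{1334 \left(-378\right)} - \frac{593}{2235} = \frac{1}{1334} \left(- \frac{1}{378}\right) - \frac{593}{2235} = - \frac{1}{504252} - \frac{593}{2235} = - \frac{99674557}{375667740}$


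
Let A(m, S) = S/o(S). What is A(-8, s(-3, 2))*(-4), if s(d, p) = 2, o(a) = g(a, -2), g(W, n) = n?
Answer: 4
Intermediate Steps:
o(a) = -2
A(m, S) = -S/2 (A(m, S) = S/(-2) = S*(-½) = -S/2)
A(-8, s(-3, 2))*(-4) = -½*2*(-4) = -1*(-4) = 4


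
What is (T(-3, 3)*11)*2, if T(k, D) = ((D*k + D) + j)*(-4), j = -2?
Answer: 704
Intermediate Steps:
T(k, D) = 8 - 4*D - 4*D*k (T(k, D) = ((D*k + D) - 2)*(-4) = ((D + D*k) - 2)*(-4) = (-2 + D + D*k)*(-4) = 8 - 4*D - 4*D*k)
(T(-3, 3)*11)*2 = ((8 - 4*3 - 4*3*(-3))*11)*2 = ((8 - 12 + 36)*11)*2 = (32*11)*2 = 352*2 = 704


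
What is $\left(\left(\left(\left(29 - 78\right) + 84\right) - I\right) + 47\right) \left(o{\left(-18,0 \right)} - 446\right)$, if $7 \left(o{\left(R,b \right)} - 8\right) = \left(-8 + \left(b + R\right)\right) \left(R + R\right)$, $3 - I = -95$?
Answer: $\frac{34080}{7} \approx 4868.6$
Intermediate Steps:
$I = 98$ ($I = 3 - -95 = 3 + 95 = 98$)
$o{\left(R,b \right)} = 8 + \frac{2 R \left(-8 + R + b\right)}{7}$ ($o{\left(R,b \right)} = 8 + \frac{\left(-8 + \left(b + R\right)\right) \left(R + R\right)}{7} = 8 + \frac{\left(-8 + \left(R + b\right)\right) 2 R}{7} = 8 + \frac{\left(-8 + R + b\right) 2 R}{7} = 8 + \frac{2 R \left(-8 + R + b\right)}{7}$)
$\left(\left(\left(\left(29 - 78\right) + 84\right) - I\right) + 47\right) \left(o{\left(-18,0 \right)} - 446\right) = \left(\left(\left(\left(29 - 78\right) + 84\right) - 98\right) + 47\right) \left(\left(8 - - \frac{288}{7} + \frac{2 \left(-18\right)^{2}}{7} + \frac{2}{7} \left(-18\right) 0\right) - 446\right) = \left(\left(\left(-49 + 84\right) - 98\right) + 47\right) \left(\left(8 + \frac{288}{7} + \frac{2}{7} \cdot 324 + 0\right) - 446\right) = \left(\left(35 - 98\right) + 47\right) \left(\left(8 + \frac{288}{7} + \frac{648}{7} + 0\right) - 446\right) = \left(-63 + 47\right) \left(\frac{992}{7} - 446\right) = \left(-16\right) \left(- \frac{2130}{7}\right) = \frac{34080}{7}$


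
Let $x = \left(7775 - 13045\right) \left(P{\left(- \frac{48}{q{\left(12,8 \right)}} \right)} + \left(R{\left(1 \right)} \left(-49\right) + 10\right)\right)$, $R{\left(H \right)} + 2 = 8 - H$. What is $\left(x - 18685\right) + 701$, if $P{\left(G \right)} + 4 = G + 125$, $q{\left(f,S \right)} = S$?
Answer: $614416$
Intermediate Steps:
$R{\left(H \right)} = 6 - H$ ($R{\left(H \right)} = -2 - \left(-8 + H\right) = 6 - H$)
$P{\left(G \right)} = 121 + G$ ($P{\left(G \right)} = -4 + \left(G + 125\right) = -4 + \left(125 + G\right) = 121 + G$)
$x = 632400$ ($x = \left(7775 - 13045\right) \left(\left(121 - \frac{48}{8}\right) + \left(\left(6 - 1\right) \left(-49\right) + 10\right)\right) = - 5270 \left(\left(121 - 6\right) + \left(\left(6 - 1\right) \left(-49\right) + 10\right)\right) = - 5270 \left(\left(121 - 6\right) + \left(5 \left(-49\right) + 10\right)\right) = - 5270 \left(115 + \left(-245 + 10\right)\right) = - 5270 \left(115 - 235\right) = \left(-5270\right) \left(-120\right) = 632400$)
$\left(x - 18685\right) + 701 = \left(632400 - 18685\right) + 701 = 613715 + 701 = 614416$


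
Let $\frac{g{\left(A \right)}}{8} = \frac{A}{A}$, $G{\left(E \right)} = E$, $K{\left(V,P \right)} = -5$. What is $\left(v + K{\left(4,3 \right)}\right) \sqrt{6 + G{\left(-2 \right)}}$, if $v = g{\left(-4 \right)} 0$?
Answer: $-10$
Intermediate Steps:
$g{\left(A \right)} = 8$ ($g{\left(A \right)} = 8 \frac{A}{A} = 8 \cdot 1 = 8$)
$v = 0$ ($v = 8 \cdot 0 = 0$)
$\left(v + K{\left(4,3 \right)}\right) \sqrt{6 + G{\left(-2 \right)}} = \left(0 - 5\right) \sqrt{6 - 2} = - 5 \sqrt{4} = \left(-5\right) 2 = -10$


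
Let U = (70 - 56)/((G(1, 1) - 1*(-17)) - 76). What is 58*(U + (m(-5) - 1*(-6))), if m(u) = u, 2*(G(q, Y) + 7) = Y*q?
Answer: 5974/131 ≈ 45.603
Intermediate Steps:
G(q, Y) = -7 + Y*q/2 (G(q, Y) = -7 + (Y*q)/2 = -7 + Y*q/2)
U = -28/131 (U = (70 - 56)/(((-7 + (1/2)*1*1) - 1*(-17)) - 76) = 14/(((-7 + 1/2) + 17) - 76) = 14/((-13/2 + 17) - 76) = 14/(21/2 - 76) = 14/(-131/2) = 14*(-2/131) = -28/131 ≈ -0.21374)
58*(U + (m(-5) - 1*(-6))) = 58*(-28/131 + (-5 - 1*(-6))) = 58*(-28/131 + (-5 + 6)) = 58*(-28/131 + 1) = 58*(103/131) = 5974/131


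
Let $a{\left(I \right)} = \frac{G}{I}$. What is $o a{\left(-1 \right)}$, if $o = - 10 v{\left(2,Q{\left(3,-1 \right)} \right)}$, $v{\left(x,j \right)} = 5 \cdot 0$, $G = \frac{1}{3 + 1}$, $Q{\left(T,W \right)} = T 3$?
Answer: $0$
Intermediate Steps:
$Q{\left(T,W \right)} = 3 T$
$G = \frac{1}{4} \approx 0.25$
$v{\left(x,j \right)} = 0$
$a{\left(I \right)} = \frac{1}{4 I}$
$o = 0$ ($o = \left(-10\right) 0 = 0$)
$o a{\left(-1 \right)} = 0 \frac{1}{4 \left(-1\right)} = 0 \cdot \frac{1}{4} \left(-1\right) = 0 \left(- \frac{1}{4}\right) = 0$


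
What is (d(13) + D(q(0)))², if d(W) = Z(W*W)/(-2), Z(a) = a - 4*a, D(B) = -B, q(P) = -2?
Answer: 261121/4 ≈ 65280.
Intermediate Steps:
Z(a) = -3*a
d(W) = 3*W²/2 (d(W) = -3*W*W/(-2) = -3*W²*(-½) = 3*W²/2)
(d(13) + D(q(0)))² = ((3/2)*13² - 1*(-2))² = ((3/2)*169 + 2)² = (507/2 + 2)² = (511/2)² = 261121/4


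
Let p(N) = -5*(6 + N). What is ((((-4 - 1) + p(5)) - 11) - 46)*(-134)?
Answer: 15678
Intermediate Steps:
p(N) = -30 - 5*N
((((-4 - 1) + p(5)) - 11) - 46)*(-134) = ((((-4 - 1) + (-30 - 5*5)) - 11) - 46)*(-134) = (((-5 + (-30 - 25)) - 11) - 46)*(-134) = (((-5 - 55) - 11) - 46)*(-134) = ((-60 - 11) - 46)*(-134) = (-71 - 46)*(-134) = -117*(-134) = 15678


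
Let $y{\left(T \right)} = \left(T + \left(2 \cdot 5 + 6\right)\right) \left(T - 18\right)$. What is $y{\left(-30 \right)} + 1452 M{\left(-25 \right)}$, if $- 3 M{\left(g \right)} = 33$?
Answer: $-15300$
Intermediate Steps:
$M{\left(g \right)} = -11$ ($M{\left(g \right)} = \left(- \frac{1}{3}\right) 33 = -11$)
$y{\left(T \right)} = \left(-18 + T\right) \left(16 + T\right)$ ($y{\left(T \right)} = \left(T + \left(10 + 6\right)\right) \left(-18 + T\right) = \left(T + 16\right) \left(-18 + T\right) = \left(16 + T\right) \left(-18 + T\right) = \left(-18 + T\right) \left(16 + T\right)$)
$y{\left(-30 \right)} + 1452 M{\left(-25 \right)} = \left(-288 + \left(-30\right)^{2} - -60\right) + 1452 \left(-11\right) = \left(-288 + 900 + 60\right) - 15972 = 672 - 15972 = -15300$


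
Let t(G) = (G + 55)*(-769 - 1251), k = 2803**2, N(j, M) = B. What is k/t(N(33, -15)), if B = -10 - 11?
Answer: -7856809/68680 ≈ -114.40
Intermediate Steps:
B = -21
N(j, M) = -21
k = 7856809
t(G) = -111100 - 2020*G (t(G) = (55 + G)*(-2020) = -111100 - 2020*G)
k/t(N(33, -15)) = 7856809/(-111100 - 2020*(-21)) = 7856809/(-111100 + 42420) = 7856809/(-68680) = 7856809*(-1/68680) = -7856809/68680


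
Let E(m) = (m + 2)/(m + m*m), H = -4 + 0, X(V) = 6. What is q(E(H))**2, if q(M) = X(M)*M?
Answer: 1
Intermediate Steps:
H = -4
E(m) = (2 + m)/(m + m**2)
q(M) = 6*M
q(E(H))**2 = (6*((2 - 4)/((-4)*(1 - 4))))**2 = (6*(-1/4*(-2)/(-3)))**2 = (6*(-1/4*(-1/3)*(-2)))**2 = (6*(-1/6))**2 = (-1)**2 = 1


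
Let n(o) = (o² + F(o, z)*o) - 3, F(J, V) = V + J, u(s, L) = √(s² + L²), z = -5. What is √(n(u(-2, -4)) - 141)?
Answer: √(-104 - 10*√5) ≈ 11.241*I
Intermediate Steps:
u(s, L) = √(L² + s²)
F(J, V) = J + V
n(o) = -3 + o² + o*(-5 + o) (n(o) = (o² + (o - 5)*o) - 3 = (o² + (-5 + o)*o) - 3 = (o² + o*(-5 + o)) - 3 = -3 + o² + o*(-5 + o))
√(n(u(-2, -4)) - 141) = √((-3 + (√((-4)² + (-2)²))² + √((-4)² + (-2)²)*(-5 + √((-4)² + (-2)²))) - 141) = √((-3 + (√(16 + 4))² + √(16 + 4)*(-5 + √(16 + 4))) - 141) = √((-3 + (√20)² + √20*(-5 + √20)) - 141) = √((-3 + (2*√5)² + (2*√5)*(-5 + 2*√5)) - 141) = √((-3 + 20 + 2*√5*(-5 + 2*√5)) - 141) = √((17 + 2*√5*(-5 + 2*√5)) - 141) = √(-124 + 2*√5*(-5 + 2*√5))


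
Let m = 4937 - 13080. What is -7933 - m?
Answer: 210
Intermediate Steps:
m = -8143
-7933 - m = -7933 - 1*(-8143) = -7933 + 8143 = 210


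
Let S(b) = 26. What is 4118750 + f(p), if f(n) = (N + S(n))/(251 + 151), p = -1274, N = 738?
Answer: 827869132/201 ≈ 4.1188e+6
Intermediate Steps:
f(n) = 382/201 (f(n) = (738 + 26)/(251 + 151) = 764/402 = 764*(1/402) = 382/201)
4118750 + f(p) = 4118750 + 382/201 = 827869132/201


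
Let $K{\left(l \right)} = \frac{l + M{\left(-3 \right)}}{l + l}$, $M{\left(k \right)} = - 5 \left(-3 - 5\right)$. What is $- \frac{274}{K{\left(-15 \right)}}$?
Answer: $\frac{1644}{5} \approx 328.8$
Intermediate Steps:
$M{\left(k \right)} = 40$ ($M{\left(k \right)} = \left(-5\right) \left(-8\right) = 40$)
$K{\left(l \right)} = \frac{40 + l}{2 l}$ ($K{\left(l \right)} = \frac{l + 40}{l + l} = \frac{40 + l}{2 l}$)
$- \frac{274}{K{\left(-15 \right)}} = - \frac{274}{\frac{1}{2} \frac{1}{-15} \left(40 - 15\right)} = - \frac{274}{\frac{1}{2} \left(- \frac{1}{15}\right) 25} = - \frac{274}{- \frac{5}{6}} = \left(-274\right) \left(- \frac{6}{5}\right) = \frac{1644}{5}$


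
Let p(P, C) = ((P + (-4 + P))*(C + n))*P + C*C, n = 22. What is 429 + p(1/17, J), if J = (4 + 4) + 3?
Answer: 156772/289 ≈ 542.46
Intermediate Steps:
J = 11 (J = 8 + 3 = 11)
p(P, C) = C**2 + P*(-4 + 2*P)*(22 + C) (p(P, C) = ((P + (-4 + P))*(C + 22))*P + C*C = ((-4 + 2*P)*(22 + C))*P + C**2 = P*(-4 + 2*P)*(22 + C) + C**2 = C**2 + P*(-4 + 2*P)*(22 + C))
429 + p(1/17, J) = 429 + (11**2 - 88/17 + 44*(1/17)**2 - 4*11/17 + 2*11*(1/17)**2) = 429 + (121 - 88*1/17 + 44*(1/17)**2 - 4*11*1/17 + 2*11*(1/17)**2) = 429 + (121 - 88/17 + 44*(1/289) - 44/17 + 2*11*(1/289)) = 429 + (121 - 88/17 + 44/289 - 44/17 + 22/289) = 429 + 32791/289 = 156772/289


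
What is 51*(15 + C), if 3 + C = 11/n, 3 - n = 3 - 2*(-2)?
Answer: 1887/4 ≈ 471.75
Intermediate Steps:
n = -4 (n = 3 - (3 - 2*(-2)) = 3 - (3 + 4) = 3 - 1*7 = 3 - 7 = -4)
C = -23/4 (C = -3 + 11/(-4) = -3 + 11*(-¼) = -3 - 11/4 = -23/4 ≈ -5.7500)
51*(15 + C) = 51*(15 - 23/4) = 51*(37/4) = 1887/4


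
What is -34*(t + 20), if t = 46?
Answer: -2244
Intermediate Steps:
-34*(t + 20) = -34*(46 + 20) = -34*66 = -2244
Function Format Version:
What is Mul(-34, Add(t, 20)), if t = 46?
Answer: -2244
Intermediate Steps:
Mul(-34, Add(t, 20)) = Mul(-34, Add(46, 20)) = Mul(-34, 66) = -2244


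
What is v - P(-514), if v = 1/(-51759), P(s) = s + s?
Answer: 53208251/51759 ≈ 1028.0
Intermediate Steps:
P(s) = 2*s
v = -1/51759 ≈ -1.9320e-5
v - P(-514) = -1/51759 - 2*(-514) = -1/51759 - 1*(-1028) = -1/51759 + 1028 = 53208251/51759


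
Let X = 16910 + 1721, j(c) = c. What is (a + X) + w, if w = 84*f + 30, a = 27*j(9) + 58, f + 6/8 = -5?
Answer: 18479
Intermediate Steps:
f = -23/4 (f = -¾ - 5 = -23/4 ≈ -5.7500)
X = 18631
a = 301 (a = 27*9 + 58 = 243 + 58 = 301)
w = -453 (w = 84*(-23/4) + 30 = -483 + 30 = -453)
(a + X) + w = (301 + 18631) - 453 = 18932 - 453 = 18479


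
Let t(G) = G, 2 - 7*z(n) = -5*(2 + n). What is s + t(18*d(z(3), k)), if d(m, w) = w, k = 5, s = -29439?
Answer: -29349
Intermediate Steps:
z(n) = 12/7 + 5*n/7 (z(n) = 2/7 - (-5)*(2 + n)/7 = 2/7 - (-10 - 5*n)/7 = 2/7 + (10/7 + 5*n/7) = 12/7 + 5*n/7)
s + t(18*d(z(3), k)) = -29439 + 18*5 = -29439 + 90 = -29349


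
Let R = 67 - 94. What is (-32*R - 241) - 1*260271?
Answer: -259648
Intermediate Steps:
R = -27
(-32*R - 241) - 1*260271 = (-32*(-27) - 241) - 1*260271 = (864 - 241) - 260271 = 623 - 260271 = -259648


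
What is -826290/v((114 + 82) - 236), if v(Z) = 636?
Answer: -137715/106 ≈ -1299.2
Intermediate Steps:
-826290/v((114 + 82) - 236) = -826290/636 = -826290*1/636 = -137715/106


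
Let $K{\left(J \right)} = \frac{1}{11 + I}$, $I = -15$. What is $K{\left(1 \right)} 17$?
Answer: $- \frac{17}{4} \approx -4.25$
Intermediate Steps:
$K{\left(J \right)} = - \frac{1}{4}$ ($K{\left(J \right)} = \frac{1}{11 - 15} = \frac{1}{-4} = - \frac{1}{4}$)
$K{\left(1 \right)} 17 = \left(- \frac{1}{4}\right) 17 = - \frac{17}{4}$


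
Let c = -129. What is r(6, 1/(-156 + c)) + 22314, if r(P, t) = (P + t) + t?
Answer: 6361198/285 ≈ 22320.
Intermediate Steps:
r(P, t) = P + 2*t
r(6, 1/(-156 + c)) + 22314 = (6 + 2/(-156 - 129)) + 22314 = (6 + 2/(-285)) + 22314 = (6 + 2*(-1/285)) + 22314 = (6 - 2/285) + 22314 = 1708/285 + 22314 = 6361198/285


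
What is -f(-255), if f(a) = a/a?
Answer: -1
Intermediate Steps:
f(a) = 1
-f(-255) = -1*1 = -1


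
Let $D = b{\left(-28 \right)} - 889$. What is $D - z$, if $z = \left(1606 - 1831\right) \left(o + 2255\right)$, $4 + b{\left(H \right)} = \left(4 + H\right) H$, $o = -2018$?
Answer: $53104$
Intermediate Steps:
$b{\left(H \right)} = -4 + H \left(4 + H\right)$ ($b{\left(H \right)} = -4 + \left(4 + H\right) H = -4 + H \left(4 + H\right)$)
$D = -221$ ($D = \left(-4 + \left(-28\right)^{2} + 4 \left(-28\right)\right) - 889 = \left(-4 + 784 - 112\right) - 889 = 668 - 889 = -221$)
$z = -53325$ ($z = \left(1606 - 1831\right) \left(-2018 + 2255\right) = \left(-225\right) 237 = -53325$)
$D - z = -221 - -53325 = -221 + 53325 = 53104$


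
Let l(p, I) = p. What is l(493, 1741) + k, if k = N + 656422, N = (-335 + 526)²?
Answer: 693396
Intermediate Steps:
N = 36481 (N = 191² = 36481)
k = 692903 (k = 36481 + 656422 = 692903)
l(493, 1741) + k = 493 + 692903 = 693396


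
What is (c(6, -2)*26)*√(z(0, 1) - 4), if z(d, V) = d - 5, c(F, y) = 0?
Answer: 0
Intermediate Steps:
z(d, V) = -5 + d
(c(6, -2)*26)*√(z(0, 1) - 4) = (0*26)*√((-5 + 0) - 4) = 0*√(-5 - 4) = 0*√(-9) = 0*(3*I) = 0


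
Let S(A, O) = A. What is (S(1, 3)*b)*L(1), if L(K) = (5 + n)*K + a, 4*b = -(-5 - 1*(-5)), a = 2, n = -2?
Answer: 0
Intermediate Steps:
b = 0 (b = (-(-5 - 1*(-5)))/4 = (-(-5 + 5))/4 = (-1*0)/4 = (¼)*0 = 0)
L(K) = 2 + 3*K (L(K) = (5 - 2)*K + 2 = 3*K + 2 = 2 + 3*K)
(S(1, 3)*b)*L(1) = (1*0)*(2 + 3*1) = 0*(2 + 3) = 0*5 = 0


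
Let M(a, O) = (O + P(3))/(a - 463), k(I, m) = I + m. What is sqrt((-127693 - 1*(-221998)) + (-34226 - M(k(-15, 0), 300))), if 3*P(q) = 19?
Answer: sqrt(123545129970)/1434 ≈ 245.11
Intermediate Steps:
P(q) = 19/3 (P(q) = (1/3)*19 = 19/3)
M(a, O) = (19/3 + O)/(-463 + a) (M(a, O) = (O + 19/3)/(a - 463) = (19/3 + O)/(-463 + a))
sqrt((-127693 - 1*(-221998)) + (-34226 - M(k(-15, 0), 300))) = sqrt((-127693 - 1*(-221998)) + (-34226 - (19/3 + 300)/(-463 + (-15 + 0)))) = sqrt((-127693 + 221998) + (-34226 - 919/((-463 - 15)*3))) = sqrt(94305 + (-34226 - 919/((-478)*3))) = sqrt(94305 + (-34226 - (-1)*919/(478*3))) = sqrt(94305 + (-34226 - 1*(-919/1434))) = sqrt(94305 + (-34226 + 919/1434)) = sqrt(94305 - 49079165/1434) = sqrt(86154205/1434) = sqrt(123545129970)/1434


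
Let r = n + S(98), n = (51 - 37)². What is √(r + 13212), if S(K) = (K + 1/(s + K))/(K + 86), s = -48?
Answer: √2837245523/460 ≈ 115.80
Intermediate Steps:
S(K) = (K + 1/(-48 + K))/(86 + K) (S(K) = (K + 1/(-48 + K))/(K + 86) = (K + 1/(-48 + K))/(86 + K))
n = 196 (n = 14² = 196)
r = 1808101/9200 (r = 196 + (1 + 98² - 48*98)/(-4128 + 98² + 38*98) = 196 + (1 + 9604 - 4704)/(-4128 + 9604 + 3724) = 196 + 4901/9200 = 1808101/9200 ≈ 196.53)
√(r + 13212) = √(1808101/9200 + 13212) = √(123358501/9200) = √2837245523/460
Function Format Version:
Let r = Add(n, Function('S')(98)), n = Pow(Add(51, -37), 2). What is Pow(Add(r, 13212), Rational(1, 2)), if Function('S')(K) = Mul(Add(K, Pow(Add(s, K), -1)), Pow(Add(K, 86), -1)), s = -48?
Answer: Mul(Rational(1, 460), Pow(2837245523, Rational(1, 2))) ≈ 115.80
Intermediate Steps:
Function('S')(K) = Mul(Pow(Add(86, K), -1), Add(K, Pow(Add(-48, K), -1))) (Function('S')(K) = Mul(Add(K, Pow(Add(-48, K), -1)), Pow(Add(K, 86), -1)) = Mul(Add(K, Pow(Add(-48, K), -1)), Pow(Add(86, K), -1)) = Mul(Pow(Add(86, K), -1), Add(K, Pow(Add(-48, K), -1))))
n = 196 (n = Pow(14, 2) = 196)
r = Rational(1808101, 9200) (r = Add(196, Mul(Pow(Add(-4128, Pow(98, 2), Mul(38, 98)), -1), Add(1, Pow(98, 2), Mul(-48, 98)))) = Add(196, Mul(Pow(Add(-4128, 9604, 3724), -1), Add(1, 9604, -4704))) = Add(196, Mul(Pow(9200, -1), 4901)) = Add(196, Mul(Rational(1, 9200), 4901)) = Add(196, Rational(4901, 9200)) = Rational(1808101, 9200) ≈ 196.53)
Pow(Add(r, 13212), Rational(1, 2)) = Pow(Add(Rational(1808101, 9200), 13212), Rational(1, 2)) = Pow(Rational(123358501, 9200), Rational(1, 2)) = Mul(Rational(1, 460), Pow(2837245523, Rational(1, 2)))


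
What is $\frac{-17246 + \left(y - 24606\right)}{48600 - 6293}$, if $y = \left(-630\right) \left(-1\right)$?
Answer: $- \frac{41222}{42307} \approx -0.97435$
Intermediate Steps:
$y = 630$
$\frac{-17246 + \left(y - 24606\right)}{48600 - 6293} = \frac{-17246 + \left(630 - 24606\right)}{48600 - 6293} = \frac{-17246 - 23976}{42307} = \left(-41222\right) \frac{1}{42307} = - \frac{41222}{42307}$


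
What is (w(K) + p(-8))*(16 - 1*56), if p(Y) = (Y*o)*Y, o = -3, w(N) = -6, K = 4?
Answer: 7920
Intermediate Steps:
p(Y) = -3*Y**2 (p(Y) = (Y*(-3))*Y = (-3*Y)*Y = -3*Y**2)
(w(K) + p(-8))*(16 - 1*56) = (-6 - 3*(-8)**2)*(16 - 1*56) = (-6 - 3*64)*(16 - 56) = (-6 - 192)*(-40) = -198*(-40) = 7920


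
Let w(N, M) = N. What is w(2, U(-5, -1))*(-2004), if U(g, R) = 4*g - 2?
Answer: -4008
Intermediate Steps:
U(g, R) = -2 + 4*g
w(2, U(-5, -1))*(-2004) = 2*(-2004) = -4008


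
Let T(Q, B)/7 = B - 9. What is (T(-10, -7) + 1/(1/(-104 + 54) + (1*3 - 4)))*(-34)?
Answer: 11524/3 ≈ 3841.3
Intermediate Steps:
T(Q, B) = -63 + 7*B (T(Q, B) = 7*(B - 9) = 7*(-9 + B) = -63 + 7*B)
(T(-10, -7) + 1/(1/(-104 + 54) + (1*3 - 4)))*(-34) = ((-63 + 7*(-7)) + 1/(1/(-104 + 54) + (1*3 - 4)))*(-34) = ((-63 - 49) + 1/(1/(-50) + (3 - 4)))*(-34) = (-112 + 1/(-1/50 - 1))*(-34) = (-112 + 1/(-51/50))*(-34) = (-112 - 50/51)*(-34) = -5762/51*(-34) = 11524/3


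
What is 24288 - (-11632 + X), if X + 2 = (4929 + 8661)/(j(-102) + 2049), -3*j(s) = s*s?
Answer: 16995636/473 ≈ 35932.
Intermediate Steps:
j(s) = -s²/3 (j(s) = -s*s/3 = -s²/3)
X = -5476/473 (X = -2 + (4929 + 8661)/(-⅓*(-102)² + 2049) = -2 + 13590/(-⅓*10404 + 2049) = -2 + 13590/(-3468 + 2049) = -2 + 13590/(-1419) = -2 + 13590*(-1/1419) = -2 - 4530/473 = -5476/473 ≈ -11.577)
24288 - (-11632 + X) = 24288 - (-11632 - 5476/473) = 24288 - 1*(-5507412/473) = 24288 + 5507412/473 = 16995636/473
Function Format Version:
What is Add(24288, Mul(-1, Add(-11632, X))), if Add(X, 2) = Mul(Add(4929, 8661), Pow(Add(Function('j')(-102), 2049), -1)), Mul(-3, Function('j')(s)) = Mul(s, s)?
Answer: Rational(16995636, 473) ≈ 35932.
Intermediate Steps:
Function('j')(s) = Mul(Rational(-1, 3), Pow(s, 2)) (Function('j')(s) = Mul(Rational(-1, 3), Mul(s, s)) = Mul(Rational(-1, 3), Pow(s, 2)))
X = Rational(-5476, 473) (X = Add(-2, Mul(Add(4929, 8661), Pow(Add(Mul(Rational(-1, 3), Pow(-102, 2)), 2049), -1))) = Add(-2, Mul(13590, Pow(Add(Mul(Rational(-1, 3), 10404), 2049), -1))) = Add(-2, Mul(13590, Pow(Add(-3468, 2049), -1))) = Add(-2, Mul(13590, Pow(-1419, -1))) = Add(-2, Mul(13590, Rational(-1, 1419))) = Add(-2, Rational(-4530, 473)) = Rational(-5476, 473) ≈ -11.577)
Add(24288, Mul(-1, Add(-11632, X))) = Add(24288, Mul(-1, Add(-11632, Rational(-5476, 473)))) = Add(24288, Mul(-1, Rational(-5507412, 473))) = Add(24288, Rational(5507412, 473)) = Rational(16995636, 473)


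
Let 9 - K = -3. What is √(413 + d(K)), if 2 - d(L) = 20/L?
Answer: 2*√930/3 ≈ 20.331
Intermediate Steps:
K = 12 (K = 9 - 1*(-3) = 9 + 3 = 12)
d(L) = 2 - 20/L
√(413 + d(K)) = √(413 + (2 - 20/12)) = √(413 + (2 - 20*1/12)) = √(413 + (2 - 5/3)) = √(413 + ⅓) = √(1240/3) = 2*√930/3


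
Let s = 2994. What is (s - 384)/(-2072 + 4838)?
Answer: 435/461 ≈ 0.94360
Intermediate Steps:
(s - 384)/(-2072 + 4838) = (2994 - 384)/(-2072 + 4838) = 2610/2766 = 2610*(1/2766) = 435/461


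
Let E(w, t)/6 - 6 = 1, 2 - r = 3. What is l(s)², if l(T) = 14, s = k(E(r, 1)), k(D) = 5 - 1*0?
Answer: 196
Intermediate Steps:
r = -1 (r = 2 - 1*3 = 2 - 3 = -1)
E(w, t) = 42 (E(w, t) = 36 + 6*1 = 36 + 6 = 42)
k(D) = 5 (k(D) = 5 + 0 = 5)
s = 5
l(s)² = 14² = 196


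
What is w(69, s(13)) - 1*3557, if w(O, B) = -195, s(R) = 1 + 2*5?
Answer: -3752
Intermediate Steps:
s(R) = 11 (s(R) = 1 + 10 = 11)
w(69, s(13)) - 1*3557 = -195 - 1*3557 = -195 - 3557 = -3752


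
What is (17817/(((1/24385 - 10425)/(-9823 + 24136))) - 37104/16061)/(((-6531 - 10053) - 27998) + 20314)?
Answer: 99885306459931581/99084424265573152 ≈ 1.0081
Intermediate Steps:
(17817/(((1/24385 - 10425)/(-9823 + 24136))) - 37104/16061)/(((-6531 - 10053) - 27998) + 20314) = (17817/(((1/24385 - 10425)/14313)) - 37104*1/16061)/((-16584 - 27998) + 20314) = (17817/((-254213624/24385*1/14313)) - 37104/16061)/(-44582 + 20314) = (17817/(-254213624/349022505) - 37104/16061)/(-24268) = (17817*(-349022505/254213624) - 37104/16061)*(-1/24268) = (-6218533971585/254213624 - 37104/16061)*(-1/24268) = -99885306459931581/4082925015064*(-1/24268) = 99885306459931581/99084424265573152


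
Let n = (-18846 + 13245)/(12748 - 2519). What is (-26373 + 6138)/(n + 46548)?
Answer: -68994605/158711297 ≈ -0.43472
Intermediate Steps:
n = -5601/10229 ≈ -0.54756
(-26373 + 6138)/(n + 46548) = (-26373 + 6138)/(-5601/10229 + 46548) = -20235/476133891/10229 = -20235*10229/476133891 = -68994605/158711297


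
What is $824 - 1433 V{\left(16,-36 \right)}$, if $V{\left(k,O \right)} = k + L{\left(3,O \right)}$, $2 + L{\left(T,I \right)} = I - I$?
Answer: $-19238$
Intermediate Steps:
$L{\left(T,I \right)} = -2$ ($L{\left(T,I \right)} = -2 + \left(I - I\right) = -2 + 0 = -2$)
$V{\left(k,O \right)} = -2 + k$ ($V{\left(k,O \right)} = k - 2 = -2 + k$)
$824 - 1433 V{\left(16,-36 \right)} = 824 - 1433 \left(-2 + 16\right) = 824 - 20062 = -19238$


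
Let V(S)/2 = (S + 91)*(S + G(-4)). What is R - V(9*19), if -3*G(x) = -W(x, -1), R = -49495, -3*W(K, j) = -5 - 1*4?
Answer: -139623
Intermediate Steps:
W(K, j) = 3 (W(K, j) = -(-5 - 1*4)/3 = -(-5 - 4)/3 = -⅓*(-9) = 3)
G(x) = 1 (G(x) = -(-1)*3/3 = -⅓*(-3) = 1)
V(S) = 2*(1 + S)*(91 + S) (V(S) = 2*((S + 91)*(S + 1)) = 2*((91 + S)*(1 + S)) = 2*((1 + S)*(91 + S)) = 2*(1 + S)*(91 + S))
R - V(9*19) = -49495 - (182 + 2*(9*19)² + 184*(9*19)) = -49495 - (182 + 2*171² + 184*171) = -49495 - (182 + 2*29241 + 31464) = -49495 - (182 + 58482 + 31464) = -49495 - 1*90128 = -49495 - 90128 = -139623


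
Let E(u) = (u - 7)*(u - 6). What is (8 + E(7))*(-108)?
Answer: -864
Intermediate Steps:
E(u) = (-7 + u)*(-6 + u)
(8 + E(7))*(-108) = (8 + (42 + 7² - 13*7))*(-108) = (8 + (42 + 49 - 91))*(-108) = (8 + 0)*(-108) = 8*(-108) = -864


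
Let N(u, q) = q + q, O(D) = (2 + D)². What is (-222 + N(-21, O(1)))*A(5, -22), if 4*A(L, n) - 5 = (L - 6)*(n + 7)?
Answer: -1020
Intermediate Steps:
N(u, q) = 2*q
A(L, n) = 5/4 + (-6 + L)*(7 + n)/4 (A(L, n) = 5/4 + ((L - 6)*(n + 7))/4 = 5/4 + ((-6 + L)*(7 + n))/4 = 5/4 + (-6 + L)*(7 + n)/4)
(-222 + N(-21, O(1)))*A(5, -22) = (-222 + 2*(2 + 1)²)*(-37/4 - 3/2*(-22) + (7/4)*5 + (¼)*5*(-22)) = (-222 + 2*3²)*(-37/4 + 33 + 35/4 - 55/2) = (-222 + 2*9)*5 = (-222 + 18)*5 = -204*5 = -1020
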